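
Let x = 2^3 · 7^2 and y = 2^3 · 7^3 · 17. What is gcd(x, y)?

392

min exponent per shared prime: 2^3 · 7^2 = 392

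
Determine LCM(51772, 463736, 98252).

3008784554776

51772 = 2² · 7 · 43²; 463736 = 2³ · 7³ · 13²; 98252 = 2² · 7 · 11² · 29
lcm takes max exponent of each prime: 2³ · 7³ · 11² · 13² · 29 · 43² = 3008784554776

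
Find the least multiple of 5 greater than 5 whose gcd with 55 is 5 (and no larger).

10

Multiples of 5 above 5: 5·2, 5·3, … . Need the cofactor coprime to 55/5 = 11.
Checking s = 2, 3, … the first with gcd(s, 11) = 1 is s = 2, giving 10.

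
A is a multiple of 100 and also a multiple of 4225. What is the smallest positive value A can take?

16900

100 = 2² · 5²; 4225 = 5² · 13²
max exponents: 2² · 5² · 13² = 16900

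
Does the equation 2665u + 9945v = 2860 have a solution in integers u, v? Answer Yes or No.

gcd(2665, 9945): 9945 = 3·2665 + 1950; 2665 = 1·1950 + 715; 1950 = 2·715 + 520; 715 = 1·520 + 195; 520 = 2·195 + 130; 195 = 1·130 + 65; 130 = 2·65 + 0 → 65
65 divides 2860, so a solution exists.

Yes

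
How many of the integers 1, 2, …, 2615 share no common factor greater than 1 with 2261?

1999

2261 = 7·17·19. Inclusion–exclusion on these primes:
2615 − ⌊2615/7⌋ − ⌊2615/17⌋ − ⌊2615/19⌋ + ⌊2615/119⌋ + ⌊2615/133⌋ + ⌊2615/323⌋ − ⌊2615/2261⌋ = 1999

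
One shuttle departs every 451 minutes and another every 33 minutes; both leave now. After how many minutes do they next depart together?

451 = 11 · 41; 33 = 3 · 11
max exponents: 3 · 11 · 41 = 1353

1353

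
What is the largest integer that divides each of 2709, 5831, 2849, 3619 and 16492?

2709 = 3² · 7 · 43; 5831 = 7³ · 17; 2849 = 7 · 11 · 37; 3619 = 7 · 11 · 47; 16492 = 2² · 7 · 19 · 31
gcd takes min exponent of each prime: 7 = 7

7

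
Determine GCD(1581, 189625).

1581 = 3 · 17 · 31
189625 = 5³ · 37 · 41
Common: 1 = 1

1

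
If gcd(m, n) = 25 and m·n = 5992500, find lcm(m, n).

gcd·lcm = product, so lcm = 5992500/25 = 239700.

239700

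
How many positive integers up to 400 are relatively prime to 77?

312

Prime factors of 77: 7, 11. Count integers ≤ 400 divisible by none of them.
By inclusion–exclusion: 400 − ⌊400/7⌋ − ⌊400/11⌋ + ⌊400/77⌋ = 312.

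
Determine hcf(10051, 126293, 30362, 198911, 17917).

gcd(10051, 126293): 126293 = 12·10051 + 5681; 10051 = 1·5681 + 4370; 5681 = 1·4370 + 1311; 4370 = 3·1311 + 437; 1311 = 3·437 + 0 → 437
gcd(437, 30362): 30362 = 69·437 + 209; 437 = 2·209 + 19; 209 = 11·19 + 0 → 19
gcd(19, 198911): 198911 = 10469·19 + 0 → 19
gcd(19, 17917): 17917 = 943·19 + 0 → 19

19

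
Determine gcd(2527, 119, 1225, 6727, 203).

gcd(2527, 119): 2527 = 21·119 + 28; 119 = 4·28 + 7; 28 = 4·7 + 0 → 7
gcd(7, 1225): 1225 = 175·7 + 0 → 7
gcd(7, 6727): 6727 = 961·7 + 0 → 7
gcd(7, 203): 203 = 29·7 + 0 → 7

7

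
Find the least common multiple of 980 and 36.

8820

980 = 2² · 5 · 7²; 36 = 2² · 3²
max exponents: 2² · 3² · 5 · 7² = 8820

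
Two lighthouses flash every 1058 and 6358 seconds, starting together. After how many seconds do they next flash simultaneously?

3363382

1058 = 2 · 23²; 6358 = 2 · 11 · 17²
max exponents: 2 · 11 · 17² · 23² = 3363382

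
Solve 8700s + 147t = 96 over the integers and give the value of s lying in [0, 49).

Euclid: 8700 = 59·147 + 27; 147 = 5·27 + 12; 27 = 2·12 + 3; 12 = 4·3 + 0 → gcd = 3; 96 = 3·32.
Back-substitution yields 8700·(11) + 147·(-651) = 3, so one solution is s = 11·32 = 352, t = -651·32 = -20832.
Solutions in s differ by 147/3 = 49; the one in [0, 49) is 352 mod 49 = 9.

9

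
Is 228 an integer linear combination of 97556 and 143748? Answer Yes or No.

Yes

gcd(97556, 143748): 143748 = 1·97556 + 46192; 97556 = 2·46192 + 5172; 46192 = 8·5172 + 4816; 5172 = 1·4816 + 356; 4816 = 13·356 + 188; 356 = 1·188 + 168; 188 = 1·168 + 20; 168 = 8·20 + 8; 20 = 2·8 + 4; 8 = 2·4 + 0 → 4
4 divides 228, so a solution exists.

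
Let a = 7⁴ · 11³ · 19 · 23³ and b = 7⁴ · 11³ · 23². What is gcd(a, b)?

min exponent per shared prime: 7⁴ · 11³ · 23² = 1690541699

1690541699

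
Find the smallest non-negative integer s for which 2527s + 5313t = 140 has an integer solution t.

Reduce mod 5313: 2527s ≡ 140 (mod 5313). With g = gcd(2527, 5313) = 7 dividing 140, divide through: 361s ≡ 20 (mod 759).
Since gcd(361, 759) = 1, s ≡ 20·(361)⁻¹ ≡ 122 (mod 759). Smallest non-negative: 122.

122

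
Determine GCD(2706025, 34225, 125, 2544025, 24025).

2706025 = 5² · 7² · 47²; 34225 = 5² · 37²; 125 = 5³; 2544025 = 5² · 11² · 29²; 24025 = 5² · 31²
gcd takes min exponent of each prime: 5² = 25

25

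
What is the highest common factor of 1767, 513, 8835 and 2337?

57

1767 = 3 · 19 · 31; 513 = 3³ · 19; 8835 = 3 · 5 · 19 · 31; 2337 = 3 · 19 · 41
gcd takes min exponent of each prime: 3 · 19 = 57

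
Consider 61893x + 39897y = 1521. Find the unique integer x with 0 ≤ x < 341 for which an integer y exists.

Euclid: 61893 = 1·39897 + 21996; 39897 = 1·21996 + 17901; 21996 = 1·17901 + 4095; 17901 = 4·4095 + 1521; 4095 = 2·1521 + 1053; 1521 = 1·1053 + 468; 1053 = 2·468 + 117; 468 = 4·117 + 0 → gcd = 117; 1521 = 117·13.
Back-substitution yields 61893·(78) + 39897·(-121) = 117, so one solution is x = 78·13 = 1014, y = -121·13 = -1573.
Solutions in x differ by 39897/117 = 341; the one in [0, 341) is 1014 mod 341 = 332.

332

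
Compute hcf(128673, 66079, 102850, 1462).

gcd(128673, 66079): 128673 = 1·66079 + 62594; 66079 = 1·62594 + 3485; 62594 = 17·3485 + 3349; 3485 = 1·3349 + 136; 3349 = 24·136 + 85; 136 = 1·85 + 51; 85 = 1·51 + 34; 51 = 1·34 + 17; 34 = 2·17 + 0 → 17
gcd(17, 102850): 102850 = 6050·17 + 0 → 17
gcd(17, 1462): 1462 = 86·17 + 0 → 17

17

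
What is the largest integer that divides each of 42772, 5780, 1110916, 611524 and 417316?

1156

42772 = 2² · 17² · 37; 5780 = 2² · 5 · 17²; 1110916 = 2² · 17² · 31²; 611524 = 2² · 17² · 23²; 417316 = 2² · 17² · 19²
gcd takes min exponent of each prime: 2² · 17² = 1156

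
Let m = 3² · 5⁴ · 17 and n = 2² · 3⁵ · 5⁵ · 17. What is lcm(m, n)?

max exponent per prime: 2² · 3⁵ · 5⁵ · 17 = 51637500

51637500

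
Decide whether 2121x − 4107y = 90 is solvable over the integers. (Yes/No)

Yes

gcd(2121, 4107): 4107 = 1·2121 + 1986; 2121 = 1·1986 + 135; 1986 = 14·135 + 96; 135 = 1·96 + 39; 96 = 2·39 + 18; 39 = 2·18 + 3; 18 = 6·3 + 0 → 3
3 divides 90, so a solution exists.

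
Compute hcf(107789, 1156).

Euclid: 107789 = 93·1156 + 281; 1156 = 4·281 + 32; 281 = 8·32 + 25; 32 = 1·25 + 7; 25 = 3·7 + 4; 7 = 1·4 + 3; 4 = 1·3 + 1; 3 = 3·1 + 0. Last nonzero remainder: 1.

1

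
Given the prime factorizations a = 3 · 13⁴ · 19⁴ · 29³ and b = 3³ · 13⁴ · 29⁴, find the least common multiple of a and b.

71079369826349547

max exponent per prime: 3³ · 13⁴ · 19⁴ · 29⁴ = 71079369826349547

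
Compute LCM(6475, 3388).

3133900

6475 = 5² · 7 · 37; 3388 = 2² · 7 · 11²
max exponents: 2² · 5² · 7 · 11² · 37 = 3133900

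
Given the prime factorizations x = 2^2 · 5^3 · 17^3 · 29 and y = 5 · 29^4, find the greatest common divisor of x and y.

145

min exponent per shared prime: 5 · 29 = 145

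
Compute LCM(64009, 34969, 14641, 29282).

4476661442

64009 = 11² · 23²; 34969 = 11² · 17²; 14641 = 11⁴; 29282 = 2 · 11⁴
lcm takes max exponent of each prime: 2 · 11⁴ · 17² · 23² = 4476661442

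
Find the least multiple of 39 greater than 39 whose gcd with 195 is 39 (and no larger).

78

195 = 39·5. Any x with gcd(x, 195) = 39 is a multiple of 39, say 39s, with s coprime to 5.
Need s > 39/39, so s ≥ 2. First s ≥ 2 with gcd(s, 5) = 1 is s = 2. Thus x = 39·2 = 78.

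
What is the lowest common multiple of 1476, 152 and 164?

56088

1476 = 2² · 3² · 41; 152 = 2³ · 19; 164 = 2² · 41
lcm takes max exponent of each prime: 2³ · 3² · 19 · 41 = 56088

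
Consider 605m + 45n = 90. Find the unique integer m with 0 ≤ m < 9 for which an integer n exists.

0

Euclid: 605 = 13·45 + 20; 45 = 2·20 + 5; 20 = 4·5 + 0 → gcd = 5; 90 = 5·18.
Back-substitution yields 605·(-2) + 45·(27) = 5, so one solution is m = -2·18 = -36, n = 27·18 = 486.
Solutions in m differ by 45/5 = 9; the one in [0, 9) is -36 mod 9 = 0.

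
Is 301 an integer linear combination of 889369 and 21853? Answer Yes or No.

By Bézout, 889369p − 21853q = 301 has integer solutions iff gcd(889369, 21853) | 301.
Euclid: 889369 = 40·21853 + 15249; 21853 = 1·15249 + 6604; 15249 = 2·6604 + 2041; 6604 = 3·2041 + 481; 2041 = 4·481 + 117; 481 = 4·117 + 13; 117 = 9·13 + 0. gcd = 13; 301 mod 13 = 2. No.

No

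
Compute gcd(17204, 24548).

68

Euclid: 24548 = 1·17204 + 7344; 17204 = 2·7344 + 2516; 7344 = 2·2516 + 2312; 2516 = 1·2312 + 204; 2312 = 11·204 + 68; 204 = 3·68 + 0. Last nonzero remainder: 68.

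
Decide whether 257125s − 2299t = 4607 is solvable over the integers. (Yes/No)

No

By Bézout, 257125s − 2299t = 4607 has integer solutions iff gcd(257125, 2299) | 4607.
Euclid: 257125 = 111·2299 + 1936; 2299 = 1·1936 + 363; 1936 = 5·363 + 121; 363 = 3·121 + 0. gcd = 121; 4607 mod 121 = 9. No.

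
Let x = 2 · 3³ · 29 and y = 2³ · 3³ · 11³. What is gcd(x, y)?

54

min exponent per shared prime: 2 · 3³ = 54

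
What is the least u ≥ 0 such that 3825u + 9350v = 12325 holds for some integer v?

Reduce mod 9350: 3825u ≡ 12325 (mod 9350). With g = gcd(3825, 9350) = 425 dividing 12325, divide through: 9u ≡ 29 (mod 22).
Since gcd(9, 22) = 1, u ≡ 29·(9)⁻¹ ≡ 13 (mod 22). Smallest non-negative: 13.

13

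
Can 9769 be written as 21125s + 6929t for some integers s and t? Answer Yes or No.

No

gcd(21125, 6929): 21125 = 3·6929 + 338; 6929 = 20·338 + 169; 338 = 2·169 + 0 → 169
169 does not divide 9769, so a solution does not exist.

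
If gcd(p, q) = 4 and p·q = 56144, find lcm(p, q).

14036

Since gcd(p,q)·lcm(p,q) = pq, lcm = 56144/4 = 14036.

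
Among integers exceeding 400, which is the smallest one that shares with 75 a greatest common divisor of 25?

Multiples of 25 above 400: 25·17, 25·18, … . Need the cofactor coprime to 75/25 = 3.
Checking s = 17, 18, … the first with gcd(s, 3) = 1 is s = 17, giving 425.

425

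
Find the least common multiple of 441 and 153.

7497

gcd first: 441 = 2·153 + 135; 153 = 1·135 + 18; 135 = 7·18 + 9; 18 = 2·9 + 0 → gcd = 9
lcm = 441·153/gcd = 67473/9 = 7497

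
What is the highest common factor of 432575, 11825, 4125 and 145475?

gcd(432575, 11825): 432575 = 36·11825 + 6875; 11825 = 1·6875 + 4950; 6875 = 1·4950 + 1925; 4950 = 2·1925 + 1100; 1925 = 1·1100 + 825; 1100 = 1·825 + 275; 825 = 3·275 + 0 → 275
gcd(275, 4125): 4125 = 15·275 + 0 → 275
gcd(275, 145475): 145475 = 529·275 + 0 → 275

275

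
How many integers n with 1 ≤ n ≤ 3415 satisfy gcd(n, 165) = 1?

1656

165 = 3·5·11. Inclusion–exclusion on these primes:
3415 − ⌊3415/3⌋ − ⌊3415/5⌋ − ⌊3415/11⌋ + ⌊3415/15⌋ + ⌊3415/33⌋ + ⌊3415/55⌋ − ⌊3415/165⌋ = 1656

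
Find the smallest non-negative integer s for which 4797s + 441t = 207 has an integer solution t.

37

Euclid: 4797 = 10·441 + 387; 441 = 1·387 + 54; 387 = 7·54 + 9; 54 = 6·9 + 0 → gcd = 9; 207 = 9·23.
Back-substitution yields 4797·(8) + 441·(-87) = 9, so one solution is s = 8·23 = 184, t = -87·23 = -2001.
Solutions in s differ by 441/9 = 49; the one in [0, 49) is 184 mod 49 = 37.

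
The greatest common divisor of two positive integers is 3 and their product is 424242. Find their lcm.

141414

For any two positive integers, gcd × lcm equals their product. Hence lcm = 424242 / 3 = 141414.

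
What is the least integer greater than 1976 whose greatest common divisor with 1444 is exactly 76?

1444 = 76·19. Any k with gcd(k, 1444) = 76 is a multiple of 76, say 76s, with s coprime to 19.
Need s > 1976/76, so s ≥ 27. First s ≥ 27 with gcd(s, 19) = 1 is s = 27. Thus k = 76·27 = 2052.

2052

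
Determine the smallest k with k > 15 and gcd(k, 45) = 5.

20

gcd(k, 45) = 5 forces 5 | k; write k = 5s. Then gcd(5s, 5·9) = 5·gcd(s, 9), so need gcd(s, 9) = 1.
5s > 15 gives s ≥ 4. The least s ≥ 4 coprime to 9 is 4, so k = 5·4 = 20.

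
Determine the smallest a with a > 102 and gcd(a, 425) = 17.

425 = 17·25. Any a with gcd(a, 425) = 17 is a multiple of 17, say 17s, with s coprime to 25.
Need s > 102/17, so s ≥ 7. First s ≥ 7 with gcd(s, 25) = 1 is s = 7. Thus a = 17·7 = 119.

119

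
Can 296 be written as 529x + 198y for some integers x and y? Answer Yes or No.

By Bézout, 529x + 198y = 296 has integer solutions iff gcd(529, 198) | 296.
Euclid: 529 = 2·198 + 133; 198 = 1·133 + 65; 133 = 2·65 + 3; 65 = 21·3 + 2; 3 = 1·2 + 1; 2 = 2·1 + 0. gcd = 1; 296 mod 1 = 0. Yes.

Yes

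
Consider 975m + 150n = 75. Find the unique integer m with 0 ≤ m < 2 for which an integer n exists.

gcd(975, 150) = 75 (Euclid: 975 = 6·150 + 75; 150 = 2·75 + 0), and 75 | 75.
Extended Euclid: 975·(1) + 150·(-6) = 75. Scale by 1: m₀ = 1.
General solution m = m₀ + 2t; reducing mod 2 gives m = 1 (and n = -6).

1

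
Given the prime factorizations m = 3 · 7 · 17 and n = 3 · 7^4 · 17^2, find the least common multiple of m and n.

max exponent per prime: 3 · 7^4 · 17^2 = 2081667

2081667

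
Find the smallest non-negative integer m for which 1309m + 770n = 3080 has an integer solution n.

0

gcd(1309, 770) = 77 (Euclid: 1309 = 1·770 + 539; 770 = 1·539 + 231; 539 = 2·231 + 77; 231 = 3·77 + 0), and 77 | 3080.
Extended Euclid: 1309·(3) + 770·(-5) = 77. Scale by 40: m₀ = 120.
General solution m = m₀ + 10t; reducing mod 10 gives m = 0 (and n = 4).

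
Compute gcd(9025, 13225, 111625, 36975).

gcd(9025, 13225): 13225 = 1·9025 + 4200; 9025 = 2·4200 + 625; 4200 = 6·625 + 450; 625 = 1·450 + 175; 450 = 2·175 + 100; 175 = 1·100 + 75; 100 = 1·75 + 25; 75 = 3·25 + 0 → 25
gcd(25, 111625): 111625 = 4465·25 + 0 → 25
gcd(25, 36975): 36975 = 1479·25 + 0 → 25

25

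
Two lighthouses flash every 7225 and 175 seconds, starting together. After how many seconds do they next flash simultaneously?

gcd first: 7225 = 41·175 + 50; 175 = 3·50 + 25; 50 = 2·25 + 0 → gcd = 25
lcm = 7225·175/gcd = 1264375/25 = 50575

50575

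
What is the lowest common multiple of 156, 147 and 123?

156 = 2² · 3 · 13; 147 = 3 · 7²; 123 = 3 · 41
lcm takes max exponent of each prime: 2² · 3 · 7² · 13 · 41 = 313404

313404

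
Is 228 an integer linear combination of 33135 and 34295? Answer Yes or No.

No

gcd(33135, 34295): 34295 = 1·33135 + 1160; 33135 = 28·1160 + 655; 1160 = 1·655 + 505; 655 = 1·505 + 150; 505 = 3·150 + 55; 150 = 2·55 + 40; 55 = 1·40 + 15; 40 = 2·15 + 10; 15 = 1·10 + 5; 10 = 2·5 + 0 → 5
5 does not divide 228, so a solution does not exist.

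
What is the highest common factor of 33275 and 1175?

25

Euclid: 33275 = 28·1175 + 375; 1175 = 3·375 + 50; 375 = 7·50 + 25; 50 = 2·25 + 0. Last nonzero remainder: 25.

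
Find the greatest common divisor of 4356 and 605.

121

4356 = 2² · 3² · 11²
605 = 5 · 11²
Common: 11² = 121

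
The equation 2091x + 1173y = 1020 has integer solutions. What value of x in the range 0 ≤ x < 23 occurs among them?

Reduce mod 1173: 2091x ≡ 1020 (mod 1173). With g = gcd(2091, 1173) = 51 dividing 1020, divide through: 41x ≡ 20 (mod 23).
Since gcd(41, 23) = 1, x ≡ 20·(41)⁻¹ ≡ 19 (mod 23). Smallest non-negative: 19.

19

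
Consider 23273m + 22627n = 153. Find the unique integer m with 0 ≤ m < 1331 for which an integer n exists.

1016

Reduce mod 22627: 23273m ≡ 153 (mod 22627). With g = gcd(23273, 22627) = 17 dividing 153, divide through: 1369m ≡ 9 (mod 1331).
Since gcd(1369, 1331) = 1, m ≡ 9·(1369)⁻¹ ≡ 1016 (mod 1331). Smallest non-negative: 1016.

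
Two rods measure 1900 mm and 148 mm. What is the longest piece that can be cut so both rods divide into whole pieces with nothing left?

1900 = 2² · 5² · 19
148 = 2² · 37
Common: 2² = 4

4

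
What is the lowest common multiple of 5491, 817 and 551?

6847277

5491 = 17² · 19; 817 = 19 · 43; 551 = 19 · 29
lcm takes max exponent of each prime: 17² · 19 · 29 · 43 = 6847277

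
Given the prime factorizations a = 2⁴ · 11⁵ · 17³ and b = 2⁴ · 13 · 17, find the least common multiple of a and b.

164578661104

max exponent per prime: 2⁴ · 11⁵ · 13 · 17³ = 164578661104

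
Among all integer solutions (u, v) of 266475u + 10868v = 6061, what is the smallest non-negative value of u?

3

Reduce mod 10868: 266475u ≡ 6061 (mod 10868). With g = gcd(266475, 10868) = 209 dividing 6061, divide through: 1275u ≡ 29 (mod 52).
Since gcd(1275, 52) = 1, u ≡ 29·(1275)⁻¹ ≡ 3 (mod 52). Smallest non-negative: 3.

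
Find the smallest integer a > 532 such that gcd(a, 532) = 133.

gcd(a, 532) = 133 forces 133 | a; write a = 133s. Then gcd(133s, 133·4) = 133·gcd(s, 4), so need gcd(s, 4) = 1.
133s > 532 gives s ≥ 5. The least s ≥ 5 coprime to 4 is 5, so a = 133·5 = 665.

665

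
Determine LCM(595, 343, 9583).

595 = 5 · 7 · 17; 343 = 7³; 9583 = 7 · 37²
lcm takes max exponent of each prime: 5 · 7³ · 17 · 37² = 39913195

39913195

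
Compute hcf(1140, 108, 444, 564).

gcd(1140, 108): 1140 = 10·108 + 60; 108 = 1·60 + 48; 60 = 1·48 + 12; 48 = 4·12 + 0 → 12
gcd(12, 444): 444 = 37·12 + 0 → 12
gcd(12, 564): 564 = 47·12 + 0 → 12

12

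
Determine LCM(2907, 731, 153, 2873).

2907 = 3² · 17 · 19; 731 = 17 · 43; 153 = 3² · 17; 2873 = 13² · 17
lcm takes max exponent of each prime: 3² · 13² · 17 · 19 · 43 = 21125169

21125169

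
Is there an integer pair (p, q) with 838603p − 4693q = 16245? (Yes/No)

By Bézout, 838603p − 4693q = 16245 has integer solutions iff gcd(838603, 4693) | 16245.
Euclid: 838603 = 178·4693 + 3249; 4693 = 1·3249 + 1444; 3249 = 2·1444 + 361; 1444 = 4·361 + 0. gcd = 361; 16245 mod 361 = 0. Yes.

Yes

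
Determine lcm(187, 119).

1309

187 = 11 · 17; 119 = 7 · 17
max exponents: 7 · 11 · 17 = 1309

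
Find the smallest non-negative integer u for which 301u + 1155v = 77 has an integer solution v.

gcd(301, 1155) = 7 (Euclid: 1155 = 3·301 + 252; 301 = 1·252 + 49; 252 = 5·49 + 7; 49 = 7·7 + 0), and 7 | 77.
Extended Euclid: 301·(-23) + 1155·(6) = 7. Scale by 11: u₀ = -253.
General solution u = u₀ + 165t; reducing mod 165 gives u = 77 (and v = -20).

77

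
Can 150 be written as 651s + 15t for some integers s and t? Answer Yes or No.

Yes

gcd(651, 15): 651 = 43·15 + 6; 15 = 2·6 + 3; 6 = 2·3 + 0 → 3
3 divides 150, so a solution exists.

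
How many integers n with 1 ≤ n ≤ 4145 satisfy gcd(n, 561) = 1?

561 = 3·11·17. Inclusion–exclusion on these primes:
4145 − ⌊4145/3⌋ − ⌊4145/11⌋ − ⌊4145/17⌋ + ⌊4145/33⌋ + ⌊4145/51⌋ + ⌊4145/187⌋ − ⌊4145/561⌋ = 2366

2366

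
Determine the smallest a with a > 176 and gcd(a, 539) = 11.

gcd(a, 539) = 11 forces 11 | a; write a = 11s. Then gcd(11s, 11·49) = 11·gcd(s, 49), so need gcd(s, 49) = 1.
11s > 176 gives s ≥ 17. The least s ≥ 17 coprime to 49 is 17, so a = 11·17 = 187.

187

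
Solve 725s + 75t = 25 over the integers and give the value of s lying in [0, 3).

2

Euclid: 725 = 9·75 + 50; 75 = 1·50 + 25; 50 = 2·25 + 0 → gcd = 25; 25 = 25·1.
Back-substitution yields 725·(-1) + 75·(10) = 25, so one solution is s = -1·1 = -1, t = 10·1 = 10.
Solutions in s differ by 75/25 = 3; the one in [0, 3) is -1 mod 3 = 2.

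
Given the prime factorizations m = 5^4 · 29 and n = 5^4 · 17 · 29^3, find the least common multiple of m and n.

259133125

max exponent per prime: 5^4 · 17 · 29^3 = 259133125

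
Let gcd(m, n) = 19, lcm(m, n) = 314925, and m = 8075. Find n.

Using mn = gcd(m,n)·lcm(m,n) = 19·314925 = 5983575, we get n = 5983575/8075 = 741.

741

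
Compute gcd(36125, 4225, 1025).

25

gcd(36125, 4225): 36125 = 8·4225 + 2325; 4225 = 1·2325 + 1900; 2325 = 1·1900 + 425; 1900 = 4·425 + 200; 425 = 2·200 + 25; 200 = 8·25 + 0 → 25
gcd(25, 1025): 1025 = 41·25 + 0 → 25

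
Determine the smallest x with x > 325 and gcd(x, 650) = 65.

455

650 = 65·10. Any x with gcd(x, 650) = 65 is a multiple of 65, say 65s, with s coprime to 10.
Need s > 325/65, so s ≥ 6. First s ≥ 6 with gcd(s, 10) = 1 is s = 7. Thus x = 65·7 = 455.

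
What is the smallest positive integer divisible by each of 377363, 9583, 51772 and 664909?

4853508564772

377363 = 7 · 31 · 37 · 47; 9583 = 7 · 37²; 51772 = 2² · 7 · 43²; 664909 = 7 · 43 · 47²
lcm takes max exponent of each prime: 2² · 7 · 31 · 37² · 43² · 47² = 4853508564772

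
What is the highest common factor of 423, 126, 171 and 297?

423 = 3² · 47; 126 = 2 · 3² · 7; 171 = 3² · 19; 297 = 3³ · 11
gcd takes min exponent of each prime: 3² = 9

9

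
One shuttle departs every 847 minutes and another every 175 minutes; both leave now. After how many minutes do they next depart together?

847 = 7 · 11²; 175 = 5² · 7
max exponents: 5² · 7 · 11² = 21175

21175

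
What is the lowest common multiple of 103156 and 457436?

gcd first: 457436 = 4·103156 + 44812; 103156 = 2·44812 + 13532; 44812 = 3·13532 + 4216; 13532 = 3·4216 + 884; 4216 = 4·884 + 680; 884 = 1·680 + 204; 680 = 3·204 + 68; 204 = 3·68 + 0 → gcd = 68
lcm = 103156·457436/gcd = 47187268016/68 = 693930412

693930412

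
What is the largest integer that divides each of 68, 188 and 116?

68 = 2² · 17; 188 = 2² · 47; 116 = 2² · 29
gcd takes min exponent of each prime: 2² = 4

4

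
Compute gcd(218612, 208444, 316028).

gcd(218612, 208444): 218612 = 1·208444 + 10168; 208444 = 20·10168 + 5084; 10168 = 2·5084 + 0 → 5084
gcd(5084, 316028): 316028 = 62·5084 + 820; 5084 = 6·820 + 164; 820 = 5·164 + 0 → 164

164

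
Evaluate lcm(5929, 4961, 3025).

5929 = 7² · 11²; 4961 = 11² · 41; 3025 = 5² · 11²
lcm takes max exponent of each prime: 5² · 7² · 11² · 41 = 6077225

6077225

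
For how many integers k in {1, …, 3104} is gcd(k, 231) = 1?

231 = 3·7·11. Inclusion–exclusion on these primes:
3104 − ⌊3104/3⌋ − ⌊3104/7⌋ − ⌊3104/11⌋ + ⌊3104/21⌋ + ⌊3104/33⌋ + ⌊3104/77⌋ − ⌊3104/231⌋ = 1613

1613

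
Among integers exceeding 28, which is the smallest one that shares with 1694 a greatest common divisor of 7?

gcd(k, 1694) = 7 forces 7 | k; write k = 7s. Then gcd(7s, 7·242) = 7·gcd(s, 242), so need gcd(s, 242) = 1.
7s > 28 gives s ≥ 5. The least s ≥ 5 coprime to 242 is 5, so k = 7·5 = 35.

35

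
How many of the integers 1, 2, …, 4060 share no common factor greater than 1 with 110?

110 = 2·5·11. Inclusion–exclusion on these primes:
4060 − ⌊4060/2⌋ − ⌊4060/5⌋ − ⌊4060/11⌋ + ⌊4060/10⌋ + ⌊4060/22⌋ + ⌊4060/55⌋ − ⌊4060/110⌋ = 1476

1476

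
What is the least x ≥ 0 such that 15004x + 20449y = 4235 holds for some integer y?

gcd(15004, 20449) = 121 (Euclid: 20449 = 1·15004 + 5445; 15004 = 2·5445 + 4114; 5445 = 1·4114 + 1331; 4114 = 3·1331 + 121; 1331 = 11·121 + 0), and 121 | 4235.
Extended Euclid: 15004·(15) + 20449·(-11) = 121. Scale by 35: x₀ = 525.
General solution x = x₀ + 169t; reducing mod 169 gives x = 18 (and y = -13).

18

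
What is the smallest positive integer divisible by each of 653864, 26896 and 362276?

lcm(653864, 26896) = 653864·26896/gcd = 17586326144/8 = 2198290768
lcm(2198290768, 362276) = 2198290768·362276/gcd = 796387986267968/362276 = 2198290768

2198290768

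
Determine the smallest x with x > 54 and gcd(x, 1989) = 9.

63

gcd(x, 1989) = 9 forces 9 | x; write x = 9s. Then gcd(9s, 9·221) = 9·gcd(s, 221), so need gcd(s, 221) = 1.
9s > 54 gives s ≥ 7. The least s ≥ 7 coprime to 221 is 7, so x = 9·7 = 63.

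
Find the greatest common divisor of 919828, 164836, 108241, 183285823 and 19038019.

919828 = 2² · 7² · 13 · 19²; 164836 = 2² · 7² · 29²; 108241 = 7² · 47²; 183285823 = 7³ · 17² · 43²; 19038019 = 7² · 11² · 13² · 19
gcd takes min exponent of each prime: 7² = 49

49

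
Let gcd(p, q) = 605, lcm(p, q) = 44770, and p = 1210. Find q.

22385

Using pq = gcd(p,q)·lcm(p,q) = 605·44770 = 27085850, we get q = 27085850/1210 = 22385.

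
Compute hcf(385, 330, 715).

385 = 5 · 7 · 11; 330 = 2 · 3 · 5 · 11; 715 = 5 · 11 · 13
gcd takes min exponent of each prime: 5 · 11 = 55

55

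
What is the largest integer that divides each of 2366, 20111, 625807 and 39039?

gcd(2366, 20111): 20111 = 8·2366 + 1183; 2366 = 2·1183 + 0 → 1183
gcd(1183, 625807): 625807 = 529·1183 + 0 → 1183
gcd(1183, 39039): 39039 = 33·1183 + 0 → 1183

1183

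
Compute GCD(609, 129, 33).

gcd(609, 129): 609 = 4·129 + 93; 129 = 1·93 + 36; 93 = 2·36 + 21; 36 = 1·21 + 15; 21 = 1·15 + 6; 15 = 2·6 + 3; 6 = 2·3 + 0 → 3
gcd(3, 33): 33 = 11·3 + 0 → 3

3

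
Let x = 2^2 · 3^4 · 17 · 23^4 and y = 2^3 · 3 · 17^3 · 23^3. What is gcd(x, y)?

min exponent per shared prime: 2^2 · 3 · 17 · 23^3 = 2482068

2482068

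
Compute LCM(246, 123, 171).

14022

246 = 2 · 3 · 41; 123 = 3 · 41; 171 = 3² · 19
lcm takes max exponent of each prime: 2 · 3² · 19 · 41 = 14022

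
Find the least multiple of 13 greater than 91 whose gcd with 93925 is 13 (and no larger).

104

gcd(k, 93925) = 13 forces 13 | k; write k = 13s. Then gcd(13s, 13·7225) = 13·gcd(s, 7225), so need gcd(s, 7225) = 1.
13s > 91 gives s ≥ 8. The least s ≥ 8 coprime to 7225 is 8, so k = 13·8 = 104.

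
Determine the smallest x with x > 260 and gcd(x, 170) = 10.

gcd(x, 170) = 10 forces 10 | x; write x = 10s. Then gcd(10s, 10·17) = 10·gcd(s, 17), so need gcd(s, 17) = 1.
10s > 260 gives s ≥ 27. The least s ≥ 27 coprime to 17 is 27, so x = 10·27 = 270.

270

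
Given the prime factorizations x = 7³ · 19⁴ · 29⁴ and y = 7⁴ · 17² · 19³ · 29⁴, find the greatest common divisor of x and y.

min exponent per shared prime: 7³ · 19³ · 29⁴ = 1663975449997

1663975449997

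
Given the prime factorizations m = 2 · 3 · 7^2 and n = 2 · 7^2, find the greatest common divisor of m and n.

min exponent per shared prime: 2 · 7^2 = 98

98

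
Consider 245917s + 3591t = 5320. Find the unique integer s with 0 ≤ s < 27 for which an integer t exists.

1

Euclid: 245917 = 68·3591 + 1729; 3591 = 2·1729 + 133; 1729 = 13·133 + 0 → gcd = 133; 5320 = 133·40.
Back-substitution yields 245917·(-2) + 3591·(137) = 133, so one solution is s = -2·40 = -80, t = 137·40 = 5480.
Solutions in s differ by 3591/133 = 27; the one in [0, 27) is -80 mod 27 = 1.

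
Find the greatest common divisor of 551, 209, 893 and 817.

551 = 19 · 29; 209 = 11 · 19; 893 = 19 · 47; 817 = 19 · 43
gcd takes min exponent of each prime: 19 = 19

19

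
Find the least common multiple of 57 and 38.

57 = 3 · 19; 38 = 2 · 19
max exponents: 2 · 3 · 19 = 114

114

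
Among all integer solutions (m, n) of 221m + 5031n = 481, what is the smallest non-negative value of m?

Euclid: 5031 = 22·221 + 169; 221 = 1·169 + 52; 169 = 3·52 + 13; 52 = 4·13 + 0 → gcd = 13; 481 = 13·37.
Back-substitution yields 221·(-91) + 5031·(4) = 13, so one solution is m = -91·37 = -3367, n = 4·37 = 148.
Solutions in m differ by 5031/13 = 387; the one in [0, 387) is -3367 mod 387 = 116.

116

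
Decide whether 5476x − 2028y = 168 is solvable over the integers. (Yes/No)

By Bézout, 5476x − 2028y = 168 has integer solutions iff gcd(5476, 2028) | 168.
Euclid: 5476 = 2·2028 + 1420; 2028 = 1·1420 + 608; 1420 = 2·608 + 204; 608 = 2·204 + 200; 204 = 1·200 + 4; 200 = 50·4 + 0. gcd = 4; 168 mod 4 = 0. Yes.

Yes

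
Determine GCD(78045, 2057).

121

Euclid: 78045 = 37·2057 + 1936; 2057 = 1·1936 + 121; 1936 = 16·121 + 0. Last nonzero remainder: 121.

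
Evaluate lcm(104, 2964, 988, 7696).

lcm(104, 2964) = 104·2964/gcd = 308256/52 = 5928
lcm(5928, 988) = 5928·988/gcd = 5856864/988 = 5928
lcm(5928, 7696) = 5928·7696/gcd = 45621888/104 = 438672

438672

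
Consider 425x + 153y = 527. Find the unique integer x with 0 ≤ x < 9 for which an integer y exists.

Reduce mod 153: 425x ≡ 527 (mod 153). With g = gcd(425, 153) = 17 dividing 527, divide through: 25x ≡ 31 (mod 9).
Since gcd(25, 9) = 1, x ≡ 31·(25)⁻¹ ≡ 7 (mod 9). Smallest non-negative: 7.

7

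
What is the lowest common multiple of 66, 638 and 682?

59334

66 = 2 · 3 · 11; 638 = 2 · 11 · 29; 682 = 2 · 11 · 31
lcm takes max exponent of each prime: 2 · 3 · 11 · 29 · 31 = 59334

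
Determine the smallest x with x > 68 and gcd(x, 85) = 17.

gcd(x, 85) = 17 forces 17 | x; write x = 17s. Then gcd(17s, 17·5) = 17·gcd(s, 5), so need gcd(s, 5) = 1.
17s > 68 gives s ≥ 5. The least s ≥ 5 coprime to 5 is 6, so x = 17·6 = 102.

102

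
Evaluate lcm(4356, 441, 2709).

9178092

4356 = 2² · 3² · 11²; 441 = 3² · 7²; 2709 = 3² · 7 · 43
lcm takes max exponent of each prime: 2² · 3² · 7² · 11² · 43 = 9178092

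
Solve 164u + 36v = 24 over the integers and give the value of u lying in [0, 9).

gcd(164, 36) = 4 (Euclid: 164 = 4·36 + 20; 36 = 1·20 + 16; 20 = 1·16 + 4; 16 = 4·4 + 0), and 4 | 24.
Extended Euclid: 164·(2) + 36·(-9) = 4. Scale by 6: u₀ = 12.
General solution u = u₀ + 9t; reducing mod 9 gives u = 3 (and v = -13).

3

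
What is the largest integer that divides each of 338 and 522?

338 = 2 · 13²
522 = 2 · 3² · 29
Common: 2 = 2

2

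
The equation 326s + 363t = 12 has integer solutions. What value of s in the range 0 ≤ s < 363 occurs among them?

Euclid: 363 = 1·326 + 37; 326 = 8·37 + 30; 37 = 1·30 + 7; 30 = 4·7 + 2; 7 = 3·2 + 1; 2 = 2·1 + 0 → gcd = 1; 12 = 1·12.
Back-substitution yields 326·(-157) + 363·(141) = 1, so one solution is s = -157·12 = -1884, t = 141·12 = 1692.
Solutions in s differ by 363/1 = 363; the one in [0, 363) is -1884 mod 363 = 294.

294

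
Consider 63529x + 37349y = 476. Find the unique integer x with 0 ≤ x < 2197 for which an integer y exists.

1478

gcd(63529, 37349) = 17 (Euclid: 63529 = 1·37349 + 26180; 37349 = 1·26180 + 11169; 26180 = 2·11169 + 3842; 11169 = 2·3842 + 3485; 3842 = 1·3485 + 357; 3485 = 9·357 + 272; 357 = 1·272 + 85; 272 = 3·85 + 17; 85 = 5·17 + 0), and 17 | 476.
Extended Euclid: 63529·(-418) + 37349·(711) = 17. Scale by 28: x₀ = -11704.
General solution x = x₀ + 2197t; reducing mod 2197 gives x = 1478 (and y = -2514).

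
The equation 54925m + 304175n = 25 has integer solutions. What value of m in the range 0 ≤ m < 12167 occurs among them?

6557

Reduce mod 304175: 54925m ≡ 25 (mod 304175). With g = gcd(54925, 304175) = 25 dividing 25, divide through: 2197m ≡ 1 (mod 12167).
Since gcd(2197, 12167) = 1, m ≡ 1·(2197)⁻¹ ≡ 6557 (mod 12167). Smallest non-negative: 6557.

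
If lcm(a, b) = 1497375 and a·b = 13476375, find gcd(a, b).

From gcd × lcm = ab: gcd = 13476375 / 1497375 = 9.

9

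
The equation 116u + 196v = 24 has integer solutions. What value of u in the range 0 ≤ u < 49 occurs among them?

Euclid: 196 = 1·116 + 80; 116 = 1·80 + 36; 80 = 2·36 + 8; 36 = 4·8 + 4; 8 = 2·4 + 0 → gcd = 4; 24 = 4·6.
Back-substitution yields 116·(22) + 196·(-13) = 4, so one solution is u = 22·6 = 132, v = -13·6 = -78.
Solutions in u differ by 196/4 = 49; the one in [0, 49) is 132 mod 49 = 34.

34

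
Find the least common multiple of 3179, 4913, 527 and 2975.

293183275

3179 = 11 · 17²; 4913 = 17³; 527 = 17 · 31; 2975 = 5² · 7 · 17
lcm takes max exponent of each prime: 5² · 7 · 11 · 17³ · 31 = 293183275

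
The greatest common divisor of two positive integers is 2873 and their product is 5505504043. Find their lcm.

For any two positive integers, gcd × lcm equals their product. Hence lcm = 5505504043 / 2873 = 1916291.

1916291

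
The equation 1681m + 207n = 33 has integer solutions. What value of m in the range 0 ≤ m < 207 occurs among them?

51

Reduce mod 207: 1681m ≡ 33 (mod 207). With g = gcd(1681, 207) = 1 dividing 33, divide through: 1681m ≡ 33 (mod 207).
Since gcd(1681, 207) = 1, m ≡ 33·(1681)⁻¹ ≡ 51 (mod 207). Smallest non-negative: 51.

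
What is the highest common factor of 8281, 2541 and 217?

7

gcd(8281, 2541): 8281 = 3·2541 + 658; 2541 = 3·658 + 567; 658 = 1·567 + 91; 567 = 6·91 + 21; 91 = 4·21 + 7; 21 = 3·7 + 0 → 7
gcd(7, 217): 217 = 31·7 + 0 → 7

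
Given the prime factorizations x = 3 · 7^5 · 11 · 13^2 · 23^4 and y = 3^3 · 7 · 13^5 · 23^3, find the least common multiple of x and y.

max exponent per prime: 3^3 · 7^5 · 11 · 13^5 · 23^4 = 518650445165279427

518650445165279427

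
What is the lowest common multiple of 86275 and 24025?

82910275

86275 = 5² · 7 · 17 · 29; 24025 = 5² · 31²
max exponents: 5² · 7 · 17 · 29 · 31² = 82910275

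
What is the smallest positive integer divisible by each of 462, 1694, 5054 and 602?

78887886

462 = 2 · 3 · 7 · 11; 1694 = 2 · 7 · 11²; 5054 = 2 · 7 · 19²; 602 = 2 · 7 · 43
lcm takes max exponent of each prime: 2 · 3 · 7 · 11² · 19² · 43 = 78887886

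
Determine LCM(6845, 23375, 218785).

lcm(6845, 23375) = 6845·23375/gcd = 160001875/5 = 32000375
lcm(32000375, 218785) = 32000375·218785/gcd = 7001202044375/5 = 1400240408875

1400240408875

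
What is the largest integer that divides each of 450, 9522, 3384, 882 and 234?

18

gcd(450, 9522): 9522 = 21·450 + 72; 450 = 6·72 + 18; 72 = 4·18 + 0 → 18
gcd(18, 3384): 3384 = 188·18 + 0 → 18
gcd(18, 882): 882 = 49·18 + 0 → 18
gcd(18, 234): 234 = 13·18 + 0 → 18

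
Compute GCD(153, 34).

Euclid: 153 = 4·34 + 17; 34 = 2·17 + 0. Last nonzero remainder: 17.

17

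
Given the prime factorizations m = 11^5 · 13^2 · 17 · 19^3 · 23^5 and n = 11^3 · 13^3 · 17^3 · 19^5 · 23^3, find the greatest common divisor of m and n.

min exponent per shared prime: 11^3 · 13^2 · 17 · 19^3 · 23^3 = 319122916494239

319122916494239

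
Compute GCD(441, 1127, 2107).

49

441 = 3² · 7²; 1127 = 7² · 23; 2107 = 7² · 43
gcd takes min exponent of each prime: 7² = 49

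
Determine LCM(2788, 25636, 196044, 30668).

33332773188

2788 = 2² · 17 · 41; 25636 = 2² · 13 · 17 · 29; 196044 = 2² · 3 · 17 · 31²; 30668 = 2² · 11 · 17 · 41
lcm takes max exponent of each prime: 2² · 3 · 11 · 13 · 17 · 29 · 31² · 41 = 33332773188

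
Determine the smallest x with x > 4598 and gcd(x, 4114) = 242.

4840

4114 = 242·17. Any x with gcd(x, 4114) = 242 is a multiple of 242, say 242s, with s coprime to 17.
Need s > 4598/242, so s ≥ 20. First s ≥ 20 with gcd(s, 17) = 1 is s = 20. Thus x = 242·20 = 4840.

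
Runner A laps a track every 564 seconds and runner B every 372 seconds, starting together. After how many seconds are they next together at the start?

17484

gcd first: 564 = 1·372 + 192; 372 = 1·192 + 180; 192 = 1·180 + 12; 180 = 15·12 + 0 → gcd = 12
lcm = 564·372/gcd = 209808/12 = 17484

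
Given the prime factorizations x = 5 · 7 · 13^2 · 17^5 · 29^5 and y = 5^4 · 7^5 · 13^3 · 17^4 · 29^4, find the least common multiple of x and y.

672101509377091140904375

max exponent per prime: 5^4 · 7^5 · 13^3 · 17^5 · 29^5 = 672101509377091140904375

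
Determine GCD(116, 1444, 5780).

gcd(116, 1444): 1444 = 12·116 + 52; 116 = 2·52 + 12; 52 = 4·12 + 4; 12 = 3·4 + 0 → 4
gcd(4, 5780): 5780 = 1445·4 + 0 → 4

4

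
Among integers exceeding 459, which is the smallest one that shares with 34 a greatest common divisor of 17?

493

Multiples of 17 above 459: 17·28, 17·29, … . Need the cofactor coprime to 34/17 = 2.
Checking s = 28, 29, … the first with gcd(s, 2) = 1 is s = 29, giving 493.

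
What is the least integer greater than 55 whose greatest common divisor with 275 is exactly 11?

66

Multiples of 11 above 55: 11·6, 11·7, … . Need the cofactor coprime to 275/11 = 25.
Checking s = 6, 7, … the first with gcd(s, 25) = 1 is s = 6, giving 66.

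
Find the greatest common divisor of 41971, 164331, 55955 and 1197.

gcd(41971, 164331): 164331 = 3·41971 + 38418; 41971 = 1·38418 + 3553; 38418 = 10·3553 + 2888; 3553 = 1·2888 + 665; 2888 = 4·665 + 228; 665 = 2·228 + 209; 228 = 1·209 + 19; 209 = 11·19 + 0 → 19
gcd(19, 55955): 55955 = 2945·19 + 0 → 19
gcd(19, 1197): 1197 = 63·19 + 0 → 19

19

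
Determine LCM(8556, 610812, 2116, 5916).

4938236052084

lcm(8556, 610812) = 8556·610812/gcd = 5226107472/12 = 435508956
lcm(435508956, 2116) = 435508956·2116/gcd = 921536950896/92 = 10016705988
lcm(10016705988, 5916) = 10016705988·5916/gcd = 59258832625008/12 = 4938236052084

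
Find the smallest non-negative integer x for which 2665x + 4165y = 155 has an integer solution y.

297

gcd(2665, 4165) = 5 (Euclid: 4165 = 1·2665 + 1500; 2665 = 1·1500 + 1165; 1500 = 1·1165 + 335; 1165 = 3·335 + 160; 335 = 2·160 + 15; 160 = 10·15 + 10; 15 = 1·10 + 5; 10 = 2·5 + 0), and 5 | 155.
Extended Euclid: 2665·(-286) + 4165·(183) = 5. Scale by 31: x₀ = -8866.
General solution x = x₀ + 833t; reducing mod 833 gives x = 297 (and y = -190).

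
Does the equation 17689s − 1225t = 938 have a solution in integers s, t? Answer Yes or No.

No

gcd(17689, 1225): 17689 = 14·1225 + 539; 1225 = 2·539 + 147; 539 = 3·147 + 98; 147 = 1·98 + 49; 98 = 2·49 + 0 → 49
49 does not divide 938, so a solution does not exist.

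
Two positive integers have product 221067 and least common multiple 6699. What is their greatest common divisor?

33

gcd·lcm = product, so gcd = 221067/6699 = 33.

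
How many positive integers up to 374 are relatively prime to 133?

304

133 = 7·19. Inclusion–exclusion on these primes:
374 − ⌊374/7⌋ − ⌊374/19⌋ + ⌊374/133⌋ = 304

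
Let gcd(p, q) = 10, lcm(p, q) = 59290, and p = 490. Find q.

Using pq = gcd(p,q)·lcm(p,q) = 10·59290 = 592900, we get q = 592900/490 = 1210.

1210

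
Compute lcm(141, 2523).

gcd first: 2523 = 17·141 + 126; 141 = 1·126 + 15; 126 = 8·15 + 6; 15 = 2·6 + 3; 6 = 2·3 + 0 → gcd = 3
lcm = 141·2523/gcd = 355743/3 = 118581

118581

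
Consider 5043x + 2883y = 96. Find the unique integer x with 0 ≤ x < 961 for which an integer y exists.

598

Euclid: 5043 = 1·2883 + 2160; 2883 = 1·2160 + 723; 2160 = 2·723 + 714; 723 = 1·714 + 9; 714 = 79·9 + 3; 9 = 3·3 + 0 → gcd = 3; 96 = 3·32.
Back-substitution yields 5043·(319) + 2883·(-558) = 3, so one solution is x = 319·32 = 10208, y = -558·32 = -17856.
Solutions in x differ by 2883/3 = 961; the one in [0, 961) is 10208 mod 961 = 598.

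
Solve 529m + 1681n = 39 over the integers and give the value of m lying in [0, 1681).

Euclid: 1681 = 3·529 + 94; 529 = 5·94 + 59; 94 = 1·59 + 35; 59 = 1·35 + 24; 35 = 1·24 + 11; 24 = 2·11 + 2; 11 = 5·2 + 1; 2 = 2·1 + 0 → gcd = 1; 39 = 1·39.
Back-substitution yields 529·(-769) + 1681·(242) = 1, so one solution is m = -769·39 = -29991, n = 242·39 = 9438.
Solutions in m differ by 1681/1 = 1681; the one in [0, 1681) is -29991 mod 1681 = 267.

267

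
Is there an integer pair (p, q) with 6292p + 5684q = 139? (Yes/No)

No

gcd(6292, 5684): 6292 = 1·5684 + 608; 5684 = 9·608 + 212; 608 = 2·212 + 184; 212 = 1·184 + 28; 184 = 6·28 + 16; 28 = 1·16 + 12; 16 = 1·12 + 4; 12 = 3·4 + 0 → 4
4 does not divide 139, so a solution does not exist.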